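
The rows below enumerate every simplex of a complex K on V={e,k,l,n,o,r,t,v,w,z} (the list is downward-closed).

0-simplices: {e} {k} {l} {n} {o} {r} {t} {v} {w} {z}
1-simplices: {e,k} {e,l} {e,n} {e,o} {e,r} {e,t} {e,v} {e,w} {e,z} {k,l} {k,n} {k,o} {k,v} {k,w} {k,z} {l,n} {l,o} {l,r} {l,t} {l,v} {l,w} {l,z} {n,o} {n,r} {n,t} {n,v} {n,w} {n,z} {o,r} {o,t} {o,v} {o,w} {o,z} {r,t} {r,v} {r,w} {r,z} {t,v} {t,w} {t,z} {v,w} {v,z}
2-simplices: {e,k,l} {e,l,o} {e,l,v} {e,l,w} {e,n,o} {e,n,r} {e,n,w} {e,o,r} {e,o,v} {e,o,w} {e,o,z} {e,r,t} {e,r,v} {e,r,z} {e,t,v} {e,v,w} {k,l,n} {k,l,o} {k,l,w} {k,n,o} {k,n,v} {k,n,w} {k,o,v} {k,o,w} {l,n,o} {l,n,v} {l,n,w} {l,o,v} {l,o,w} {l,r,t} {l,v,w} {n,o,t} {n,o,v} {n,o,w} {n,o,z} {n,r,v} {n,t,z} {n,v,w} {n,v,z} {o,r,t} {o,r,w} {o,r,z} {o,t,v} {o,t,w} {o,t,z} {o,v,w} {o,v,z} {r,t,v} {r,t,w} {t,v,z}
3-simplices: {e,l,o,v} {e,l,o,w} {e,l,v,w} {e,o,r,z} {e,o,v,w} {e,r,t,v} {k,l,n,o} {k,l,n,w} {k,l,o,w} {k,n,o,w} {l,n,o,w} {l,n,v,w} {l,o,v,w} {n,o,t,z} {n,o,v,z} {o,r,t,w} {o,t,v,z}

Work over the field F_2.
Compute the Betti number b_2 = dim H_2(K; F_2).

n_0=10 n_1=42 n_2=50 n_3=17  [Z2]
∂1: piv[ek,el,en,eo,er,et,ev,ew,ez] rk=9  ker:kl,kn,ko,kv,kw,kz,ln,lo,lr,lt,lv,lw,lz,no,nr,nt,nv,nw,nz,or,ot,ov,ow,oz,rt,rv,rw,rz,tv,tw,tz,vw,vz
∂2: piv[ekl,elo,elv,elw,eno,enr,enw,eor,eov,eow,eoz,ert,erv,erz,etv,evw,kln,klo,klw,kno,knv,kov,lrt,not,noz,ntz,nvz,ort,orw,otw] rk=30  ker:knw,kow,lno,lnv,lnw,lov,low,lvw,nov,now,nrv,nvw,orz,otv,otz,ovw,ovz,rtv,rtw,tvz
∂3: piv[elov,elow,elvw,eorz,eovw,ertv,klno,klnw,klow,know,lnvw,notz,novz,ortw,otvz] rk=15  ker:lnow,lovw
b_2=(50−30)−15=5

b_2=5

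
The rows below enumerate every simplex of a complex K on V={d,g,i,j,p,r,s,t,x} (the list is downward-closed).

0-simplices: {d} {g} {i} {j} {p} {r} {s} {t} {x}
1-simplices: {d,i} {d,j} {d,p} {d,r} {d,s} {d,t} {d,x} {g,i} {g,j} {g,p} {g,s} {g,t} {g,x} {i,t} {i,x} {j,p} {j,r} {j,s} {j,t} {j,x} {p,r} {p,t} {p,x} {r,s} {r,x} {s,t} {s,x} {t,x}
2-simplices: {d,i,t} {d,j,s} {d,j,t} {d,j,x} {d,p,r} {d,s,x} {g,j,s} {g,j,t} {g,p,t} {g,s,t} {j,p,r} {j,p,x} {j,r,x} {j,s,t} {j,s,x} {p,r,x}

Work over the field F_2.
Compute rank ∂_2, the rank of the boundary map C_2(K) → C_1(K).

rank∂_2=13

n_0=9 n_1=28 n_2=16  [Z2]
∂1: piv[di,dj,dp,dr,ds,dt,dx,gi] rk=8  ker:gj,gp,gs,gt,gx,it,ix,jp,jr,js,jt,jx,pr,pt,px,rs,rx,st,sx,tx
∂2: piv[dit,djs,djt,djx,dpr,dsx,gjs,gjt,gpt,gst,jpr,jpx,jrx] rk=13  ker:jst,jsx,prx
rk∂_2=13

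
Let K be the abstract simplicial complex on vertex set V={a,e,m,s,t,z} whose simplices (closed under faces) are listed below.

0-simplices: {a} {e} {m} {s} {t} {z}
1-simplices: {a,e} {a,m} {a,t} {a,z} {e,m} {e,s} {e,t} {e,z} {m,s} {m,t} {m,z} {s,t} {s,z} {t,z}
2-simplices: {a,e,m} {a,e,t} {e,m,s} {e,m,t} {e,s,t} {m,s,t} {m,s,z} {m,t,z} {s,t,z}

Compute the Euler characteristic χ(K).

χ(K)=1

n_0=6 n_1=14 n_2=9
χ=+6−14+9=1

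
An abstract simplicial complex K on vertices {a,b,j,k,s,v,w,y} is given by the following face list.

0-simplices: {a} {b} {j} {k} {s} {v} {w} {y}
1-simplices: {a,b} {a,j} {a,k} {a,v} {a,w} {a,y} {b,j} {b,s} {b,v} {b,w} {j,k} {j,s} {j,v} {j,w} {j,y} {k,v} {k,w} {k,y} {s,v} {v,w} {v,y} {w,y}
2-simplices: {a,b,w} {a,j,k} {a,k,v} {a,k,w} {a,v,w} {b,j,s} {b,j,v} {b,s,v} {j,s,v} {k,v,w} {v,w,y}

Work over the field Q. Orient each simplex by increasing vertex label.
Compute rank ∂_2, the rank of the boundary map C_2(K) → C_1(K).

rank∂_2=9

n_0=8 n_1=22 n_2=11  [Q]
∂1: piv[ab,aj,ak,av,aw,ay,bs] rk=7  ker:bj,bv,bw,jk,js,jv,jw,jy,kv,kw,ky,sv,vw,vy,wy
∂2: piv[abw,ajk,akv,akw,avw,bjs,bjv,bsv,vwy] rk=9  ker:jsv,kvw
rk∂_2=9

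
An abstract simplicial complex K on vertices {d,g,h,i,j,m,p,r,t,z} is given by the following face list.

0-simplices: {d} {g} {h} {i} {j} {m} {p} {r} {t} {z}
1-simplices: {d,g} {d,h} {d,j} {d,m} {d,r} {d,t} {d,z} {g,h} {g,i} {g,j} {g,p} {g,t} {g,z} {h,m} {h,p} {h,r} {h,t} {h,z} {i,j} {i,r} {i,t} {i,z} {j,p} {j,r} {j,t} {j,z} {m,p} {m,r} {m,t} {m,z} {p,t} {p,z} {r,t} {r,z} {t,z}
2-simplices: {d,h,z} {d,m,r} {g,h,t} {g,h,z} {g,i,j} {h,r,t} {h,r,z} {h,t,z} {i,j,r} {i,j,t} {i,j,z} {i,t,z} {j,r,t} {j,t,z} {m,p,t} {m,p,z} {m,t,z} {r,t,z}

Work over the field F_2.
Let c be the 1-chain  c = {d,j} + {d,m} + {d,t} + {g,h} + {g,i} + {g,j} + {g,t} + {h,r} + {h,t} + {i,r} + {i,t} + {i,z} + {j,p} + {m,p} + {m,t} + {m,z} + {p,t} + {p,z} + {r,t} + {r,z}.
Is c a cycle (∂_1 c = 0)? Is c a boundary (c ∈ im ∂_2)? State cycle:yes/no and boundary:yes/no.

cycle:no boundary:no

n_0=10 n_1=35 n_2=18  [Z2]
∂1: piv[dg,dh,dj,dm,dr,dt,dz,gi,gp] rk=9  ker:gh,gj,gt,gz,hm,hp,hr,ht,hz,ij,ir,it,iz,jp,jr,jt,jz,mp,mr,mt,mz,pt,pz,rt,rz,tz
∂2: piv[dhz,dmr,ght,ghz,gij,hrt,hrz,htz,ijr,ijt,ijz,itz,jrt,mpt,mpz,mtz] rk=16  ker:jtz,rtz
∂1c = {d} + {h} + {j} + {t}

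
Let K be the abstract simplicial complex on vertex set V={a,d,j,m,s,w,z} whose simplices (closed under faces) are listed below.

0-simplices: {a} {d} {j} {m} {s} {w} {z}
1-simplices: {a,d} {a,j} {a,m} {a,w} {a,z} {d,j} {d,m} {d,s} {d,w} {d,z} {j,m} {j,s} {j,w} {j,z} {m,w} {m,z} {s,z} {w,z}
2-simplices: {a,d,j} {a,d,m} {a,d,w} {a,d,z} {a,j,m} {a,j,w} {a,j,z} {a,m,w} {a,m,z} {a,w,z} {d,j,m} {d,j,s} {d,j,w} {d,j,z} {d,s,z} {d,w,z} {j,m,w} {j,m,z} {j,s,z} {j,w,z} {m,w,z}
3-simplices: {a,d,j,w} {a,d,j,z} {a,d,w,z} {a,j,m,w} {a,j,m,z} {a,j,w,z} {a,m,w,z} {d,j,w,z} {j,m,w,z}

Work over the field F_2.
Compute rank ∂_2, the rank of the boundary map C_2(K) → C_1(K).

rank∂_2=12

n_0=7 n_1=18 n_2=21 n_3=9  [Z2]
∂1: piv[ad,aj,am,aw,az,ds] rk=6  ker:dj,dm,dw,dz,jm,js,jw,jz,mw,mz,sz,wz
∂2: piv[adj,adm,adw,adz,ajm,ajw,ajz,amw,amz,awz,djs,dsz] rk=12  ker:djm,djw,djz,dwz,jmw,jmz,jsz,jwz,mwz
∂3: piv[adjw,adjz,adwz,ajmw,ajmz,ajwz,amwz] rk=7  ker:djwz,jmwz
rk∂_2=12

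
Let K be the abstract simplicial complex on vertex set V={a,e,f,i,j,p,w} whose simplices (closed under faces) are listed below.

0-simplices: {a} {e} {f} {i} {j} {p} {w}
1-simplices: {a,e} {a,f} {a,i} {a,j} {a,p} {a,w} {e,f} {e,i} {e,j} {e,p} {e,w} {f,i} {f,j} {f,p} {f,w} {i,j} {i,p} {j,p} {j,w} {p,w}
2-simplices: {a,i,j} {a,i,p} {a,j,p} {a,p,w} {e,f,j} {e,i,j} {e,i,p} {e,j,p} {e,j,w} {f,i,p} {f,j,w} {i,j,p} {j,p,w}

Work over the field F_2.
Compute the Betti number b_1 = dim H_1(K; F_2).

b_1=3

n_0=7 n_1=20 n_2=13  [Z2]
∂1: piv[ae,af,ai,aj,ap,aw] rk=6  ker:ef,ei,ej,ep,ew,fi,fj,fp,fw,ij,ip,jp,jw,pw
∂2: piv[aij,aip,ajp,apw,efj,eij,eip,ejw,fip,fjw,jpw] rk=11  ker:ejp,ijp
b_1=(20−6)−11=3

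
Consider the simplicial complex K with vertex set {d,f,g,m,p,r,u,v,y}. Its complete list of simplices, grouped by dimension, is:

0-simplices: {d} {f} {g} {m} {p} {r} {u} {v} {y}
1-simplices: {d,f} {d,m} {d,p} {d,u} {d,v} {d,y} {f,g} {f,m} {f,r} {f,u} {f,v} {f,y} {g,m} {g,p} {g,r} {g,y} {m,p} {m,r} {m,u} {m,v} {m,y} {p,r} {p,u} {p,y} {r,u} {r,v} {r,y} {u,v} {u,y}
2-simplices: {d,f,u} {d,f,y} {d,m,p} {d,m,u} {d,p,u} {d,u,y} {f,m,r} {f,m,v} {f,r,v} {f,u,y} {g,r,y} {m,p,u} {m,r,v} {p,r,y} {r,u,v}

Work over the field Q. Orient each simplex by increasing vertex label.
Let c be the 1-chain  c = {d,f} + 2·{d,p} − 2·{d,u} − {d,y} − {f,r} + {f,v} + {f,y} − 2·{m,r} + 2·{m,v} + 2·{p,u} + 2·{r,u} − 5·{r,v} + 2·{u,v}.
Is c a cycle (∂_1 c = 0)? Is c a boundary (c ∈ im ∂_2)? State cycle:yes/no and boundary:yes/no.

n_0=9 n_1=29 n_2=15  [Q]
∂1: piv[df,dm,dp,du,dv,dy,fg,fr] rk=8  ker:fm,fu,fv,fy,gm,gp,gr,gy,mp,mr,mu,mv,my,pr,pu,py,ru,rv,ry,uv,uy
∂2: piv[dfu,dfy,dmp,dmu,dpu,duy,fmr,fmv,frv,gry,pry,ruv] rk=12  ker:fuy,mpu,mrv
∂1c = 0
c vs im∂2: reduces to 0 ⇒ boundary

cycle:yes boundary:yes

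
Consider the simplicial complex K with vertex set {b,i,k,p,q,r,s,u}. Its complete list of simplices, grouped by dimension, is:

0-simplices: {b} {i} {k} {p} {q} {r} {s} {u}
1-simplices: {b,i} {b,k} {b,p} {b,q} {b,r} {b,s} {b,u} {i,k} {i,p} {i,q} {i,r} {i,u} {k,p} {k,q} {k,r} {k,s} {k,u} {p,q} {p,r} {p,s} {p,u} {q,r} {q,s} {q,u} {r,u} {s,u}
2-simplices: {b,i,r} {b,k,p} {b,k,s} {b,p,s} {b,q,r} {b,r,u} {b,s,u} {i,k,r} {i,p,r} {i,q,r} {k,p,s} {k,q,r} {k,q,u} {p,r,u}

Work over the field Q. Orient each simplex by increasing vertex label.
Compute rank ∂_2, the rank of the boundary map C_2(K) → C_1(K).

n_0=8 n_1=26 n_2=14  [Q]
∂1: piv[bi,bk,bp,bq,br,bs,bu] rk=7  ker:ik,ip,iq,ir,iu,kp,kq,kr,ks,ku,pq,pr,ps,pu,qr,qs,qu,ru,su
∂2: piv[bir,bkp,bks,bps,bqr,bru,bsu,ikr,ipr,iqr,kqr,kqu,pru] rk=13  ker:kps
rk∂_2=13

rank∂_2=13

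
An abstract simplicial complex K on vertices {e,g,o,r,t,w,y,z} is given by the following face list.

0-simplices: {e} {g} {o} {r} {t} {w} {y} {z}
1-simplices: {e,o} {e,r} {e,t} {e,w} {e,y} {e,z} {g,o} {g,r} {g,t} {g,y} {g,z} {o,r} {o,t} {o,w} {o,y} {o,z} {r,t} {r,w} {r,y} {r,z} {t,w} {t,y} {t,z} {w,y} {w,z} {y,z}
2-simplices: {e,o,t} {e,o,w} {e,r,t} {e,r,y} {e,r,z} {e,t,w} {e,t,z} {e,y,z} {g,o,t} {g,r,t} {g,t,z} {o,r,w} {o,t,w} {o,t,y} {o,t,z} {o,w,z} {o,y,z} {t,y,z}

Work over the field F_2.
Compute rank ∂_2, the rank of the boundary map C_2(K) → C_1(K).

n_0=8 n_1=26 n_2=18  [Z2]
∂1: piv[eo,er,et,ew,ey,ez,go] rk=7  ker:gr,gt,gy,gz,or,ot,ow,oy,oz,rt,rw,ry,rz,tw,ty,tz,wy,wz,yz
∂2: piv[eot,eow,ert,ery,erz,etw,etz,eyz,got,grt,gtz,orw,oty,otz,owz,oyz] rk=16  ker:otw,tyz
rk∂_2=16

rank∂_2=16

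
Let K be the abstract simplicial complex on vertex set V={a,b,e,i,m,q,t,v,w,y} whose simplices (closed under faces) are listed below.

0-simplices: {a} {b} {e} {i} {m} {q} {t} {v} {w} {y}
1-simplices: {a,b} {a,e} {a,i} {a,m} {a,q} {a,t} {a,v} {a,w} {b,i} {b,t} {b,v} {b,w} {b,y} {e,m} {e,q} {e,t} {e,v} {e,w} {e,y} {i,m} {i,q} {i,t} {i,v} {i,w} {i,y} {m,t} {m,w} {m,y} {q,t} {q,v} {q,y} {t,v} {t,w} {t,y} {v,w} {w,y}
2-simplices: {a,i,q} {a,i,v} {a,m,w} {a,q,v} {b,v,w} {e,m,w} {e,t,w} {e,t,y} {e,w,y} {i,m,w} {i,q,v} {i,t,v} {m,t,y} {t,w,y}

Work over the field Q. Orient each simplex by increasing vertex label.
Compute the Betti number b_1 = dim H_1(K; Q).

b_1=15

n_0=10 n_1=36 n_2=14  [Q]
∂1: piv[ab,ae,ai,am,aq,at,av,aw,by] rk=9  ker:bi,bt,bv,bw,em,eq,et,ev,ew,ey,im,iq,it,iv,iw,iy,mt,mw,my,qt,qv,qy,tv,tw,ty,vw,wy
∂2: piv[aiq,aiv,amw,aqv,bvw,emw,etw,ety,ewy,imw,itv,mty] rk=12  ker:iqv,twy
b_1=(36−9)−12=15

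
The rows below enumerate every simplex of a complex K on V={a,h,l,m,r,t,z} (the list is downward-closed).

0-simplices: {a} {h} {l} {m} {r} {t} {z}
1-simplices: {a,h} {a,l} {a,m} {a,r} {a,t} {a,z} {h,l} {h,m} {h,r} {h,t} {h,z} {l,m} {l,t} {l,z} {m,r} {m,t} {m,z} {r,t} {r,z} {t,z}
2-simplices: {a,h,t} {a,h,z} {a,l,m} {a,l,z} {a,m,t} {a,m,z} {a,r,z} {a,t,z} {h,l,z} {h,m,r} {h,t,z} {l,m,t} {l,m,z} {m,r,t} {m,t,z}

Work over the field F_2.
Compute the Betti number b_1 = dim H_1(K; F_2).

n_0=7 n_1=20 n_2=15  [Z2]
∂1: piv[ah,al,am,ar,at,az] rk=6  ker:hl,hm,hr,ht,hz,lm,lt,lz,mr,mt,mz,rt,rz,tz
∂2: piv[aht,ahz,alm,alz,amt,amz,arz,atz,hlz,hmr,lmt,mrt] rk=12  ker:htz,lmz,mtz
b_1=(20−6)−12=2

b_1=2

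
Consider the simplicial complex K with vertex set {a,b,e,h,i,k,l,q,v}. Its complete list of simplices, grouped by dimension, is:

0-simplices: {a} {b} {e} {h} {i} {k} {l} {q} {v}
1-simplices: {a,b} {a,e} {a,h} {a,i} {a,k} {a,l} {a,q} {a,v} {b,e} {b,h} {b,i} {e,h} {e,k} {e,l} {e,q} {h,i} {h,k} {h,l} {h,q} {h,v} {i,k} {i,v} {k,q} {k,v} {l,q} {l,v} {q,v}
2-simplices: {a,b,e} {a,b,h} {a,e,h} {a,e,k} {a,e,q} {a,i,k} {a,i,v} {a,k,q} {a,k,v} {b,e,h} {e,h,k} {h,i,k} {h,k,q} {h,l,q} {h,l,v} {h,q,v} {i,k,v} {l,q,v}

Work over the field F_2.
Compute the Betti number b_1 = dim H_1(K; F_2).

b_1=4

n_0=9 n_1=27 n_2=18  [Z2]
∂1: piv[ab,ae,ah,ai,ak,al,aq,av] rk=8  ker:be,bh,bi,eh,ek,el,eq,hi,hk,hl,hq,hv,ik,iv,kq,kv,lq,lv,qv
∂2: piv[abe,abh,aeh,aek,aeq,aik,aiv,akq,akv,ehk,hik,hkq,hlq,hlv,hqv] rk=15  ker:beh,ikv,lqv
b_1=(27−8)−15=4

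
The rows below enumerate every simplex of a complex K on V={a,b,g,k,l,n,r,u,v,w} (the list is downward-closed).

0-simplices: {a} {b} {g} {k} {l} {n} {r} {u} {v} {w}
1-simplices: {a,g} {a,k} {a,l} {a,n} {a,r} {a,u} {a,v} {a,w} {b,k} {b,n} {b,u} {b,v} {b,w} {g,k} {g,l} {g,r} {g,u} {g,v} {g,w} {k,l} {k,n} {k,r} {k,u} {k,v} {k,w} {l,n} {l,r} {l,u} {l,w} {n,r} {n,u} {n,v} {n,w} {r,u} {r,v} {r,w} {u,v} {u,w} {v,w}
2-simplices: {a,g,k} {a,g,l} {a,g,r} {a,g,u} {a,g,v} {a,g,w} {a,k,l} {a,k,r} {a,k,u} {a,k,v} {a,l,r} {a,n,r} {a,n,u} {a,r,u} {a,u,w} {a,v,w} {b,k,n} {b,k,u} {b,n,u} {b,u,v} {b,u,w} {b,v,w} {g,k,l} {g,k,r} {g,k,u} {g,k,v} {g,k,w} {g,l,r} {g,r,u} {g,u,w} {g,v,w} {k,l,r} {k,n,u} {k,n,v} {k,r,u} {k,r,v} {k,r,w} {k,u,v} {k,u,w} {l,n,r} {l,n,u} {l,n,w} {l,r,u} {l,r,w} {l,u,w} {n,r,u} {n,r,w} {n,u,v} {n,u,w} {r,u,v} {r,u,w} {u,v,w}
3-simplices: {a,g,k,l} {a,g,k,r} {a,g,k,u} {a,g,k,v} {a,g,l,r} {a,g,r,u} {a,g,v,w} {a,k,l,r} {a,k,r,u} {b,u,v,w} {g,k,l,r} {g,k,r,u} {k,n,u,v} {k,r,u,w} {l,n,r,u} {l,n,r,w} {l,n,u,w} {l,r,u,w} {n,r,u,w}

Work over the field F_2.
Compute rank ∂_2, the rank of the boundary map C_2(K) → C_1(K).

n_0=10 n_1=39 n_2=52 n_3=19  [Z2]
∂1: piv[ag,ak,al,an,ar,au,av,aw,bk] rk=9  ker:bn,bu,bv,bw,gk,gl,gr,gu,gv,gw,kl,kn,kr,ku,kv,kw,ln,lr,lu,lw,nr,nu,nv,nw,ru,rv,rw,uv,uw,vw
∂2: piv[agk,agl,agr,agu,agv,agw,akl,akr,aku,akv,alr,anr,anu,aru,auw,avw,bkn,bku,bnu,buv,buw,bvw,gkw,knv,krv,krw,lnr,lnu,lnw,lrw] rk=30  ker:gkl,gkr,gku,gkv,glr,gru,guw,gvw,klr,knu,kru,kuv,kuw,lru,luw,nru,nrw,nuv,nuw,ruv,ruw,uvw
∂3: piv[agkl,agkr,agku,agkv,aglr,agru,agvw,aklr,akru,buvw,knuv,kruw,lnru,lnrw,lnuw,lruw] rk=16  ker:gklr,gkru,nruw
rk∂_2=30

rank∂_2=30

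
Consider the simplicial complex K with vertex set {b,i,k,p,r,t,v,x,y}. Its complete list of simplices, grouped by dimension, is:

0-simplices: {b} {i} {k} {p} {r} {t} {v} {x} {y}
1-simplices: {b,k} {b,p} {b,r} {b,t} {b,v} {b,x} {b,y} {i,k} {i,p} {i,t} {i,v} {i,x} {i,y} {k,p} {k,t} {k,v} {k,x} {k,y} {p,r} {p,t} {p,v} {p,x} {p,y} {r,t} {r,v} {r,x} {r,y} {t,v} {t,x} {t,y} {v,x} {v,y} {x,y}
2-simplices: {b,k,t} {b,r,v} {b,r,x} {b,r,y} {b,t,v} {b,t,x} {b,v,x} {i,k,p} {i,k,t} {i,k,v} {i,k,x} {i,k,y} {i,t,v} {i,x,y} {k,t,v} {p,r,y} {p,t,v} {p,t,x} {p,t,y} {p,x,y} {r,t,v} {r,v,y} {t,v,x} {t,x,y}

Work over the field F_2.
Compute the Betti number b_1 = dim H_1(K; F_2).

n_0=9 n_1=33 n_2=24  [Z2]
∂1: piv[bk,bp,br,bt,bv,bx,by,ik] rk=8  ker:ip,it,iv,ix,iy,kp,kt,kv,kx,ky,pr,pt,pv,px,py,rt,rv,rx,ry,tv,tx,ty,vx,vy,xy
∂2: piv[bkt,brv,brx,bry,btv,btx,bvx,ikp,ikt,ikv,ikx,iky,itv,ixy,pry,ptv,ptx,pty,pxy,rtv,rvy] rk=21  ker:ktv,tvx,txy
b_1=(33−8)−21=4

b_1=4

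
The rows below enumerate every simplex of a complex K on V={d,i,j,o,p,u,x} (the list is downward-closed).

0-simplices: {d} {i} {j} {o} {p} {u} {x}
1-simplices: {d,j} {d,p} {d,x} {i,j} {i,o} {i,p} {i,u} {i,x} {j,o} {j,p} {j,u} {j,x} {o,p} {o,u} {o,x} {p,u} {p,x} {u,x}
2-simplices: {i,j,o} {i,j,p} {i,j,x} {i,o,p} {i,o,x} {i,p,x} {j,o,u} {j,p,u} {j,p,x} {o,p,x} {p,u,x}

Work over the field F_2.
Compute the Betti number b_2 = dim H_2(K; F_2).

b_2=2

n_0=7 n_1=18 n_2=11  [Z2]
∂1: piv[dj,dp,dx,ij,io,iu] rk=6  ker:ip,ix,jo,jp,ju,jx,op,ou,ox,pu,px,ux
∂2: piv[ijo,ijp,ijx,iop,iox,ipx,jou,jpu,pux] rk=9  ker:jpx,opx
b_2=(11−9)−0=2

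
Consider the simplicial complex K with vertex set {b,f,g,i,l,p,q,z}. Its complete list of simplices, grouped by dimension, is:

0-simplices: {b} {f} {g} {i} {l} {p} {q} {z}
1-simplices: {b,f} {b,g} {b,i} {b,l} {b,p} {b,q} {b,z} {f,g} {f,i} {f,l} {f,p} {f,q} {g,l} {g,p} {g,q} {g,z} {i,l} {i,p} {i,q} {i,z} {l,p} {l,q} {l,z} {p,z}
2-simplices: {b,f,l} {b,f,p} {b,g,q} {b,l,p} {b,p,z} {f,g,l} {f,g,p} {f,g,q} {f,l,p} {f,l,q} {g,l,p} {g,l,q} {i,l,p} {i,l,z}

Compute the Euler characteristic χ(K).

χ(K)=-2

n_0=8 n_1=24 n_2=14
χ=+8−24+14=-2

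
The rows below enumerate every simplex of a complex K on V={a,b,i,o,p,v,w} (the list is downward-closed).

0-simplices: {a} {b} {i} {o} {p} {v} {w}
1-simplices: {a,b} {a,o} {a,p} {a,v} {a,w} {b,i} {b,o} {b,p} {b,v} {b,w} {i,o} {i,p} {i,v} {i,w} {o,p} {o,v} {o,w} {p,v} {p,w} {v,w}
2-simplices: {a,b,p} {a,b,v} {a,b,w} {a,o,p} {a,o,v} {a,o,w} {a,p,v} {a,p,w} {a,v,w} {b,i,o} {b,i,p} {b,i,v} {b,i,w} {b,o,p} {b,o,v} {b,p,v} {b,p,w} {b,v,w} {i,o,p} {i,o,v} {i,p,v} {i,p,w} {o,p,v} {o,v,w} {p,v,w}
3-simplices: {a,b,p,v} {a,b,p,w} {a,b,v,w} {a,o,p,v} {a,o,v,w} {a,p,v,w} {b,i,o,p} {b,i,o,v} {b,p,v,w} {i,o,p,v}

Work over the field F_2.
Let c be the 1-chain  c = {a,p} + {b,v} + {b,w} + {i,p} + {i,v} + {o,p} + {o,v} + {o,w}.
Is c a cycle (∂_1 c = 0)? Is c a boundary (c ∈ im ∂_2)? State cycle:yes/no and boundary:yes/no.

n_0=7 n_1=20 n_2=25 n_3=10  [Z2]
∂1: piv[ab,ao,ap,av,aw,bi] rk=6  ker:bo,bp,bv,bw,io,ip,iv,iw,op,ov,ow,pv,pw,vw
∂2: piv[abp,abv,abw,aop,aov,aow,apv,apw,avw,bio,bip,biv,biw,bop] rk=14  ker:bov,bpv,bpw,bvw,iop,iov,ipv,ipw,opv,ovw,pvw
∂3: piv[abpv,abpw,abvw,aopv,aovw,apvw,biop,biov,iopv] rk=9  ker:bpvw
∂1c = {a} + {o} + {p} + {v}

cycle:no boundary:no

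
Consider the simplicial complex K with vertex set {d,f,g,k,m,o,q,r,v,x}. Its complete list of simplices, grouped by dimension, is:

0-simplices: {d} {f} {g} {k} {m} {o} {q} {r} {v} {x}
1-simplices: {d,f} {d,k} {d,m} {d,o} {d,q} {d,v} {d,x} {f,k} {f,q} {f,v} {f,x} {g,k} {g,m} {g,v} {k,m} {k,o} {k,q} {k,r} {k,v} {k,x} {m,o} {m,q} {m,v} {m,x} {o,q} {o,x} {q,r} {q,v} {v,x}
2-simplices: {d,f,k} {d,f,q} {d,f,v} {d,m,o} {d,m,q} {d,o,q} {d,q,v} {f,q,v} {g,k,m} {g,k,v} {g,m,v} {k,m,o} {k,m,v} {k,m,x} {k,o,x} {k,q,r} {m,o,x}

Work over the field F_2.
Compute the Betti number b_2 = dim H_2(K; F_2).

n_0=10 n_1=29 n_2=17  [Z2]
∂1: piv[df,dk,dm,do,dq,dv,dx,gk,kr] rk=9  ker:fk,fq,fv,fx,gm,gv,km,ko,kq,kv,kx,mo,mq,mv,mx,oq,ox,qr,qv,vx
∂2: piv[dfk,dfq,dfv,dmo,dmq,doq,dqv,gkm,gkv,gmv,kmo,kmx,kox,kqr] rk=14  ker:fqv,kmv,mox
b_2=(17−14)−0=3

b_2=3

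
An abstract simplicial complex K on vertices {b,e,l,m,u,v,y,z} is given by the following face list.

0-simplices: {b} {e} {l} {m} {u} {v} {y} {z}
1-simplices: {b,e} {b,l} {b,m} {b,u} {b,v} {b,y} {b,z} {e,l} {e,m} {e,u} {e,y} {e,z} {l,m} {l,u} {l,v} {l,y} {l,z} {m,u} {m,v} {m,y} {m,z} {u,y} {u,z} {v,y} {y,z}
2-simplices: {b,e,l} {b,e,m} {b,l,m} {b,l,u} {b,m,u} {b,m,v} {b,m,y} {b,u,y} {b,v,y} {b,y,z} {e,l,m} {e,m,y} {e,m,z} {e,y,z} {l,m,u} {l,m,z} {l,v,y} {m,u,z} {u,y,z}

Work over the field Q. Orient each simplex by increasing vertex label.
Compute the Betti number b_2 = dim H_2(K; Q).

n_0=8 n_1=25 n_2=19  [Q]
∂1: piv[be,bl,bm,bu,bv,by,bz] rk=7  ker:el,em,eu,ey,ez,lm,lu,lv,ly,lz,mu,mv,my,mz,uy,uz,vy,yz
∂2: piv[bel,bem,blm,blu,bmu,bmv,bmy,buy,bvy,byz,emy,emz,eyz,lmz,lvy,muz] rk=16  ker:elm,lmu,uyz
b_2=(19−16)−0=3

b_2=3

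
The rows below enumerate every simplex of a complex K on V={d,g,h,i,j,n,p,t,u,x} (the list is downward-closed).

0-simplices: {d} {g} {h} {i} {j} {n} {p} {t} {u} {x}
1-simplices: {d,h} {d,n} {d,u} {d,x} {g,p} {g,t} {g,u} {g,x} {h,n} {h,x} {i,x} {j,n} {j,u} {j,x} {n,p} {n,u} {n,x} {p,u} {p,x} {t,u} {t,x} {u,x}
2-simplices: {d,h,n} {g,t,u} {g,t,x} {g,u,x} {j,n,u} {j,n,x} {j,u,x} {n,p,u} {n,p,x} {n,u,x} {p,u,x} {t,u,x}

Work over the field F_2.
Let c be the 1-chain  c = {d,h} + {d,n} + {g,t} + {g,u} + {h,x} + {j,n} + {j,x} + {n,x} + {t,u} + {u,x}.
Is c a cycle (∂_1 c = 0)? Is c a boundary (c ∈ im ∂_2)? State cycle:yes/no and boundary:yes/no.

cycle:no boundary:no

n_0=10 n_1=22 n_2=12  [Z2]
∂1: piv[dh,dn,du,dx,gp,gt,gu,ix,jn] rk=9  ker:gx,hn,hx,ju,jx,np,nu,nx,pu,px,tu,tx,ux
∂2: piv[dhn,gtu,gtx,gux,jnu,jnx,jux,npu,npx] rk=9  ker:nux,pux,tux
∂1c = {n} + {u}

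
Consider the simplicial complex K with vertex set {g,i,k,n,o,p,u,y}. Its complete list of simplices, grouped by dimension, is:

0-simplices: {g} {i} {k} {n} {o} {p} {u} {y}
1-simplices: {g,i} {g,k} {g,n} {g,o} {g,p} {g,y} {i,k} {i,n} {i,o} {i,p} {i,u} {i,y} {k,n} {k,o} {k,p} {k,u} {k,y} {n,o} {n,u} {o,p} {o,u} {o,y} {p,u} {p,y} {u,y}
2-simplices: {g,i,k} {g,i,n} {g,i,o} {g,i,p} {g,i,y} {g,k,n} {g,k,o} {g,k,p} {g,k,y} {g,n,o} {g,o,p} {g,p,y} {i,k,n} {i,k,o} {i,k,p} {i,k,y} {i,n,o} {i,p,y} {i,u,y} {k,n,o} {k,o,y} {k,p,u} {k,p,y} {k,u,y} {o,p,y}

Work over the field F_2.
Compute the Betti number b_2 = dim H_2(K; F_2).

n_0=8 n_1=25 n_2=25  [Z2]
∂1: piv[gi,gk,gn,go,gp,gy,iu] rk=7  ker:ik,in,io,ip,iy,kn,ko,kp,ku,ky,no,nu,op,ou,oy,pu,py,uy
∂2: piv[gik,gin,gio,gip,giy,gkn,gko,gkp,gky,gno,gop,gpy,iuy,koy,kpu,kuy] rk=16  ker:ikn,iko,ikp,iky,ino,ipy,kno,kpy,opy
b_2=(25−16)−0=9

b_2=9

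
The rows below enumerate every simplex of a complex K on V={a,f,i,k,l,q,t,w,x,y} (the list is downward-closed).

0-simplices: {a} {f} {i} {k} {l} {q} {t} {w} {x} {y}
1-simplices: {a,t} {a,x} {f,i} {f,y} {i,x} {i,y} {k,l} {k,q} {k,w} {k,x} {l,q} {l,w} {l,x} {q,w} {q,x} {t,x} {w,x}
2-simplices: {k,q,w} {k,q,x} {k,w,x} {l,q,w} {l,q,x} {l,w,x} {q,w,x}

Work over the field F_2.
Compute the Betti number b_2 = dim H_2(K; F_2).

n_0=10 n_1=17 n_2=7  [Z2]
∂1: piv[at,ax,fi,fy,ix,kl,kq,kw,kx] rk=9  ker:iy,lq,lw,lx,qw,qx,tx,wx
∂2: piv[kqw,kqx,kwx,lqw,lqx] rk=5  ker:lwx,qwx
b_2=(7−5)−0=2

b_2=2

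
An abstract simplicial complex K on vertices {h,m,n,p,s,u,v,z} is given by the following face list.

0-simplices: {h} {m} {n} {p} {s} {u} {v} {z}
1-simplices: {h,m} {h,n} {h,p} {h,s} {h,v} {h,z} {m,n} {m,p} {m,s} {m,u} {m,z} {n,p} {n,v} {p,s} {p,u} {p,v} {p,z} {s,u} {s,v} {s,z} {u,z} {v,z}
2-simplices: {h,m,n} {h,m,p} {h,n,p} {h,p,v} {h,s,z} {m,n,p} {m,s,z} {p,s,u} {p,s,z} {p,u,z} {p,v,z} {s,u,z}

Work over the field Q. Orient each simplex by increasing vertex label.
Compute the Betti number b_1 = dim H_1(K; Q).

n_0=8 n_1=22 n_2=12  [Q]
∂1: piv[hm,hn,hp,hs,hv,hz,mu] rk=7  ker:mn,mp,ms,mz,np,nv,ps,pu,pv,pz,su,sv,sz,uz,vz
∂2: piv[hmn,hmp,hnp,hpv,hsz,msz,psu,psz,puz,pvz] rk=10  ker:mnp,suz
b_1=(22−7)−10=5

b_1=5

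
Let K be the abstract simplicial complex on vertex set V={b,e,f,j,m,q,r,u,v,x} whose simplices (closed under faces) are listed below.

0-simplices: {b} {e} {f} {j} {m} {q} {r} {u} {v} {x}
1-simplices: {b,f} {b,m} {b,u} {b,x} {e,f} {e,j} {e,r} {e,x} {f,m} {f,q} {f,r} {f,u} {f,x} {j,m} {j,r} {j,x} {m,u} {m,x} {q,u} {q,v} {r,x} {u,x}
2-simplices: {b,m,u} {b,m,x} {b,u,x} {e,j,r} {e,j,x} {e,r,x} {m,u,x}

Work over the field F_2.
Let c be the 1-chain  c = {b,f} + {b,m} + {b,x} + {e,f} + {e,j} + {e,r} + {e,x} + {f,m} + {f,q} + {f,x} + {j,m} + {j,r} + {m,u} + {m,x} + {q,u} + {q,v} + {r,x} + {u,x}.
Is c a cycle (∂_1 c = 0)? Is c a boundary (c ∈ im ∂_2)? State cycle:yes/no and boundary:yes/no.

n_0=10 n_1=22 n_2=7  [Z2]
∂1: piv[bf,bm,bu,bx,ef,ej,er,fq,qv] rk=9  ker:ex,fm,fr,fu,fx,jm,jr,jx,mu,mx,qu,rx,ux
∂2: piv[bmu,bmx,bux,ejr,ejx,erx] rk=6  ker:mux
∂1c = {b} + {f} + {j} + {m} + {q} + {r} + {u} + {v}

cycle:no boundary:no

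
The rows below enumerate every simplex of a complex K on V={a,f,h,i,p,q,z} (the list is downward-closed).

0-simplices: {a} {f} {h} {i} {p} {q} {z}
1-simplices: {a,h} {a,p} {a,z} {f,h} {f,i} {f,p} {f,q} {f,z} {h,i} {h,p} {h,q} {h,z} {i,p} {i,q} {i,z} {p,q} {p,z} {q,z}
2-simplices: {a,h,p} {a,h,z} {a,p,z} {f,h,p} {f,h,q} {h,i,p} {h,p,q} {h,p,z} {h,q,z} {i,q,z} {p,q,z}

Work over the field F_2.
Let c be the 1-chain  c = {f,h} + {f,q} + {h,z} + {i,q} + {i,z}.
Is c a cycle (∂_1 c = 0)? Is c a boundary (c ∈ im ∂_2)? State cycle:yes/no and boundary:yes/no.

cycle:yes boundary:yes

n_0=7 n_1=18 n_2=11  [Z2]
∂1: piv[ah,ap,az,fh,fi,fq] rk=6  ker:fp,fz,hi,hp,hq,hz,ip,iq,iz,pq,pz,qz
∂2: piv[ahp,ahz,apz,fhp,fhq,hip,hpq,hqz,iqz] rk=9  ker:hpz,pqz
∂1c = 0
c vs im∂2: reduces to 0 ⇒ boundary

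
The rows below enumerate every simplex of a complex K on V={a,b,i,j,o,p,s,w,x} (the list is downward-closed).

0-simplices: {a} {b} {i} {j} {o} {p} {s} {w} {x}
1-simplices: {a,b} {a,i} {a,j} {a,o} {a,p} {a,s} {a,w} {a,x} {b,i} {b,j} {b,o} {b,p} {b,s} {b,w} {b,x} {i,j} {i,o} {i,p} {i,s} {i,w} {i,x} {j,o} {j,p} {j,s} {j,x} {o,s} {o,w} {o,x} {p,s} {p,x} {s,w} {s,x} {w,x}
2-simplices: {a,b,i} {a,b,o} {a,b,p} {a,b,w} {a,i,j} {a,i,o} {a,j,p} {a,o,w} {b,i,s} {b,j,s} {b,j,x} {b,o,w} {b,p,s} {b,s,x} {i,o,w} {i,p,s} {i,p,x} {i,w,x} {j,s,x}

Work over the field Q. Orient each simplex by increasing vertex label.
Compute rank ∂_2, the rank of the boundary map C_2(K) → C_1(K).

n_0=9 n_1=33 n_2=19  [Q]
∂1: piv[ab,ai,aj,ao,ap,as,aw,ax] rk=8  ker:bi,bj,bo,bp,bs,bw,bx,ij,io,ip,is,iw,ix,jo,jp,js,jx,os,ow,ox,ps,px,sw,sx,wx
∂2: piv[abi,abo,abp,abw,aij,aio,ajp,aow,bis,bjs,bjx,bps,bsx,iow,ips,ipx,iwx] rk=17  ker:bow,jsx
rk∂_2=17

rank∂_2=17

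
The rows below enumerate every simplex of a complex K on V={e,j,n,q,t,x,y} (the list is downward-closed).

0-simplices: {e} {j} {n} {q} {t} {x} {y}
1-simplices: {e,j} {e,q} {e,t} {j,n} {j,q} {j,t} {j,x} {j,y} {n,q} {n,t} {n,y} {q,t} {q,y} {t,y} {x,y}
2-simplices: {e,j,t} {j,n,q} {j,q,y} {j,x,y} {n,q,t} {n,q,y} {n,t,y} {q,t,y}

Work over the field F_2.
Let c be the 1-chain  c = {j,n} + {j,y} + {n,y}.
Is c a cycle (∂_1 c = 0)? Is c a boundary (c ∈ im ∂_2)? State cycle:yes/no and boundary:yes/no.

n_0=7 n_1=15 n_2=8  [Z2]
∂1: piv[ej,eq,et,jn,jx,jy] rk=6  ker:jq,jt,nq,nt,ny,qt,qy,ty,xy
∂2: piv[ejt,jnq,jqy,jxy,nqt,nqy,nty] rk=7  ker:qty
∂1c = 0
c vs im∂2: reduces to 0 ⇒ boundary

cycle:yes boundary:yes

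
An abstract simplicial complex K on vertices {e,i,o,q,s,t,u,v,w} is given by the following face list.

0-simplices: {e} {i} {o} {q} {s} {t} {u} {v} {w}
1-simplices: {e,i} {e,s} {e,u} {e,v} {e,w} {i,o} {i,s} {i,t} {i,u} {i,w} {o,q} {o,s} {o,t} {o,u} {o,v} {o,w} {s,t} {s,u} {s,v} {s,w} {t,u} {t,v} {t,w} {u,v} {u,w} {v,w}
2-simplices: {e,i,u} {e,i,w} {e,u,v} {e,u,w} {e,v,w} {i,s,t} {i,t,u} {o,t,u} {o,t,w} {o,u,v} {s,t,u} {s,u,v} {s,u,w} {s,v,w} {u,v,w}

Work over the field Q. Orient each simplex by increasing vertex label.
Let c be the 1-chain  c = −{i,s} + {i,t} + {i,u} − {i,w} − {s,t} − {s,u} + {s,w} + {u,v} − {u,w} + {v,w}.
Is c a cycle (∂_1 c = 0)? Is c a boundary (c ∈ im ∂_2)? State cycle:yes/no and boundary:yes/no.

n_0=9 n_1=26 n_2=15  [Q]
∂1: piv[ei,es,eu,ev,ew,io,it,oq] rk=8  ker:is,iu,iw,os,ot,ou,ov,ow,st,su,sv,sw,tu,tv,tw,uv,uw,vw
∂2: piv[eiu,eiw,euv,euw,evw,ist,itu,otu,otw,ouv,stu,suv,suw] rk=13  ker:svw,uvw
∂1c = 0
c vs im∂2: reduces to 0 ⇒ boundary

cycle:yes boundary:yes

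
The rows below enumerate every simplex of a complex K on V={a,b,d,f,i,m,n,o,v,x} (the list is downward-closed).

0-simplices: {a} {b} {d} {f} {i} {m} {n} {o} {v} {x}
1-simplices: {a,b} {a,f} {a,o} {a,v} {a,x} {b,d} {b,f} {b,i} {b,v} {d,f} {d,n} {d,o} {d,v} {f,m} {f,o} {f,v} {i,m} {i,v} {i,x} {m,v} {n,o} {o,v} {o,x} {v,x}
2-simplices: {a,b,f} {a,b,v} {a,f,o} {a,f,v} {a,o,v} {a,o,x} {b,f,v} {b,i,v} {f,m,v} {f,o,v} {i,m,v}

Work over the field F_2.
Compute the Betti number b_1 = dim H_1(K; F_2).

b_1=6

n_0=10 n_1=24 n_2=11  [Z2]
∂1: piv[ab,af,ao,av,ax,bd,bi,dn,fm] rk=9  ker:bf,bv,df,do,dv,fo,fv,im,iv,ix,mv,no,ov,ox,vx
∂2: piv[abf,abv,afo,afv,aov,aox,biv,fmv,imv] rk=9  ker:bfv,fov
b_1=(24−9)−9=6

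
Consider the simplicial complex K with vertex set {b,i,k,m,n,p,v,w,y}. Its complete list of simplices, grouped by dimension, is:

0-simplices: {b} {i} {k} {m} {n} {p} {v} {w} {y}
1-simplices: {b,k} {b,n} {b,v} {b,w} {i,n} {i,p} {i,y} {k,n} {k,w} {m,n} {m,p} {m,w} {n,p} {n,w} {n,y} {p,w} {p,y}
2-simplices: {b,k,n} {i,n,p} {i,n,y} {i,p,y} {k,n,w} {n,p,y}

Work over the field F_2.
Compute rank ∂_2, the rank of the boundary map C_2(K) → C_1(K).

n_0=9 n_1=17 n_2=6  [Z2]
∂1: piv[bk,bn,bv,bw,in,ip,iy,mn] rk=8  ker:kn,kw,mp,mw,np,nw,ny,pw,py
∂2: piv[bkn,inp,iny,ipy,knw] rk=5  ker:npy
rk∂_2=5

rank∂_2=5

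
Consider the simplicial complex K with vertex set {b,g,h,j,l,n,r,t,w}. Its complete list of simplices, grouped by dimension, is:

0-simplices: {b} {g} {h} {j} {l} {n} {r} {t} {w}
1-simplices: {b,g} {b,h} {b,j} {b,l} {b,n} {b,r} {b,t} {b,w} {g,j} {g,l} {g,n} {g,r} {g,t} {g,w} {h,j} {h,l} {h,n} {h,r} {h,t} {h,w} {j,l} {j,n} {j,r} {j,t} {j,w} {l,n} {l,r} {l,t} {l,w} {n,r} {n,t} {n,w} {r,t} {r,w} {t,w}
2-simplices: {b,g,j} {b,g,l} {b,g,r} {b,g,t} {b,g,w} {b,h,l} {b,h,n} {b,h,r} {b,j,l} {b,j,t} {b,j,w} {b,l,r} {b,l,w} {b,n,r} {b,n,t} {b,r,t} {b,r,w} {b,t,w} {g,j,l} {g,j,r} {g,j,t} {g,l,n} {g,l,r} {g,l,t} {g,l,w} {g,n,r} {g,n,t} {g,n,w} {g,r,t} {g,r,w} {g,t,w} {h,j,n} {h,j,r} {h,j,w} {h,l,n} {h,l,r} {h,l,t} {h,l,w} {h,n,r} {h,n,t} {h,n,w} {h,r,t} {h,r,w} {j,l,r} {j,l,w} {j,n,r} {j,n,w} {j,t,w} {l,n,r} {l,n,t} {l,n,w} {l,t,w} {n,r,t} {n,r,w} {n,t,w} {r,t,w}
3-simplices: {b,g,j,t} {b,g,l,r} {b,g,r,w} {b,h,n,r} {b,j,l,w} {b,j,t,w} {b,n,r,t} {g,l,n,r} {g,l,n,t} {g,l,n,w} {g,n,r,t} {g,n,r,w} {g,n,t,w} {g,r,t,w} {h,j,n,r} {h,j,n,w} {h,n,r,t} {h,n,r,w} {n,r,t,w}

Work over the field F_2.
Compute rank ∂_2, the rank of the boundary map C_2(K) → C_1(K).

rank∂_2=27

n_0=9 n_1=35 n_2=56 n_3=19  [Z2]
∂1: piv[bg,bh,bj,bl,bn,br,bt,bw] rk=8  ker:gj,gl,gn,gr,gt,gw,hj,hl,hn,hr,ht,hw,jl,jn,jr,jt,jw,ln,lr,lt,lw,nr,nt,nw,rt,rw,tw
∂2: piv[bgj,bgl,bgr,bgt,bgw,bhl,bhn,bhr,bjl,bjt,bjw,blr,blw,bnr,bnt,brt,brw,btw,gjr,gln,glt,gnr,gnw,hjn,hjr,hjw,hlt] rk=27  ker:gjl,gjt,glr,glw,gnt,grt,grw,gtw,hln,hlr,hlw,hnr,hnt,hnw,hrt,hrw,jlr,jlw,jnr,jnw,jtw,lnr,lnt,lnw,ltw,nrt,nrw,ntw,rtw
∂3: piv[bgjt,bglr,bgrw,bhnr,bjlw,bjtw,bnrt,glnr,glnt,glnw,gnrt,gnrw,gntw,grtw,hjnr,hjnw,hnrt,hnrw] rk=18  ker:nrtw
rk∂_2=27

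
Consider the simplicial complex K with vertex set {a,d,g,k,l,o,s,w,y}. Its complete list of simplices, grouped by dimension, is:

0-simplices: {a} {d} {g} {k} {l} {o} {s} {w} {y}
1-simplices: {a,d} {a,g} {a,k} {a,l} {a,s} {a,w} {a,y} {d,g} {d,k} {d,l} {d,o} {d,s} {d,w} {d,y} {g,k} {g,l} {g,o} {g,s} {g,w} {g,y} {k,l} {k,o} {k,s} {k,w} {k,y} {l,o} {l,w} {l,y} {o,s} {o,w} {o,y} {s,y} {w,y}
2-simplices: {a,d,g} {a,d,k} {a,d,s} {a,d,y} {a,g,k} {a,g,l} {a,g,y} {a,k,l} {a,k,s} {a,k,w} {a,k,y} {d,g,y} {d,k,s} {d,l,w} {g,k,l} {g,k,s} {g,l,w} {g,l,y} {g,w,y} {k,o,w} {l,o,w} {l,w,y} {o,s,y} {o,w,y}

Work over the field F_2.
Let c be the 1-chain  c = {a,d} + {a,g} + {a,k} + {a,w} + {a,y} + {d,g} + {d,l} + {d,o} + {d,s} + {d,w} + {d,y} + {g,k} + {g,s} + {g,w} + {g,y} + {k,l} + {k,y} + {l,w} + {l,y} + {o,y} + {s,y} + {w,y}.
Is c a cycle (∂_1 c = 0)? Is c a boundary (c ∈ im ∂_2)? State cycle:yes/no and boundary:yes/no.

n_0=9 n_1=33 n_2=24  [Z2]
∂1: piv[ad,ag,ak,al,as,aw,ay,do] rk=8  ker:dg,dk,dl,ds,dw,dy,gk,gl,go,gs,gw,gy,kl,ko,ks,kw,ky,lo,lw,ly,os,ow,oy,sy,wy
∂2: piv[adg,adk,ads,ady,agk,agl,agy,akl,aks,akw,aky,dlw,gks,glw,gly,gwy,kow,low,osy,owy] rk=20  ker:dgy,dks,gkl,lwy
∂1c = {a} + {d} + {s} + {w}

cycle:no boundary:no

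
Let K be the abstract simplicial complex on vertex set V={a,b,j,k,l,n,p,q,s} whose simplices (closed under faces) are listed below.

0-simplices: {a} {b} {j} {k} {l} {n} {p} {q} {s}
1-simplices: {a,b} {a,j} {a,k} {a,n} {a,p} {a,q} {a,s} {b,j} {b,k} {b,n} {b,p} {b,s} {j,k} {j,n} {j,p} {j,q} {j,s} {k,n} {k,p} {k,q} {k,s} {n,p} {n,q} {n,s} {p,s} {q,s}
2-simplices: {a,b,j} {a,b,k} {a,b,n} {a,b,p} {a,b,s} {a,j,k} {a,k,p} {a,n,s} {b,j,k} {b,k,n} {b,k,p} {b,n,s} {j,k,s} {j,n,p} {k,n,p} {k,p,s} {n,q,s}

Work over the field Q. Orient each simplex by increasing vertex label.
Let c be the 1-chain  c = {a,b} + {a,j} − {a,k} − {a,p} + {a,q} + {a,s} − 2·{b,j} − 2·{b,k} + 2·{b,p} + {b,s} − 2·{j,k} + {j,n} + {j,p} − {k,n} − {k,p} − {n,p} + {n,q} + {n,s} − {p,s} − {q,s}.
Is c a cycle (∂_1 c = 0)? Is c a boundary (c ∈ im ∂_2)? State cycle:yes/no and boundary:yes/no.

n_0=9 n_1=26 n_2=17  [Q]
∂1: piv[ab,aj,ak,an,ap,aq,as] rk=7  ker:bj,bk,bn,bp,bs,jk,jn,jp,jq,js,kn,kp,kq,ks,np,nq,ns,ps,qs
∂2: piv[abj,abk,abn,abp,abs,ajk,akp,ans,bkn,jks,jnp,knp,kps,nqs] rk=14  ker:bjk,bkp,bns
∂1c = −2·{a} + 2·{b} − {j} − 3·{k} − {n} + {p} + 3·{q} + {s}

cycle:no boundary:no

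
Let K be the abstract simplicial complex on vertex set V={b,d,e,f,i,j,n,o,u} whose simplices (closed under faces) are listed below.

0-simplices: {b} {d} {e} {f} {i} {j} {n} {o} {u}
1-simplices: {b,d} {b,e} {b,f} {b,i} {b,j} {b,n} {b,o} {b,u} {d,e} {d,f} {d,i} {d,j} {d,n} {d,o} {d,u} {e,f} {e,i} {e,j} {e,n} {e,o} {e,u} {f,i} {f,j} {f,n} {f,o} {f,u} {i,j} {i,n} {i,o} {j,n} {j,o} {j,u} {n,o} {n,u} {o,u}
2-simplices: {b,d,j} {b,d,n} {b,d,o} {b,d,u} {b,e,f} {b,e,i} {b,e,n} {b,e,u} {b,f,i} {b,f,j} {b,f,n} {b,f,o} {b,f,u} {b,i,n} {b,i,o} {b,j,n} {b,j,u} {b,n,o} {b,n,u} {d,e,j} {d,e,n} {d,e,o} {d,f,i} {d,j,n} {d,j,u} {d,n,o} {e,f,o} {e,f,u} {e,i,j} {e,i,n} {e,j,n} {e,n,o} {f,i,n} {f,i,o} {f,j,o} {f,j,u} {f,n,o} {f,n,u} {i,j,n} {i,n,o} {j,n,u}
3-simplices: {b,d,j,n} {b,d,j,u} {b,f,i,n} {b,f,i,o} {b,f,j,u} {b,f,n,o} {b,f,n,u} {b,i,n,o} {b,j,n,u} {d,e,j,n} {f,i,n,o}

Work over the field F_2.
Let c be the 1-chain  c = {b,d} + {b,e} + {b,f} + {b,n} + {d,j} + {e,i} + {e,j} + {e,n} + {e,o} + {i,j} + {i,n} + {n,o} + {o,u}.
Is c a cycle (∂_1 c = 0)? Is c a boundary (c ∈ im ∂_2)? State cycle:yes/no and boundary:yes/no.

n_0=9 n_1=35 n_2=41 n_3=11  [Z2]
∂1: piv[bd,be,bf,bi,bj,bn,bo,bu] rk=8  ker:de,df,di,dj,dn,do,du,ef,ei,ej,en,eo,eu,fi,fj,fn,fo,fu,ij,in,io,jn,jo,ju,no,nu,ou
∂2: piv[bdj,bdn,bdo,bdu,bef,bei,ben,beu,bfi,bfj,bfn,bfo,bfu,bin,bio,bjn,bju,bno,bnu,dej,den,deo,dfi,eij,fjo] rk=25  ker:djn,dju,dno,efo,efu,ein,ejn,eno,fin,fio,fju,fno,fnu,ijn,ino,jnu
∂3: piv[bdjn,bdju,bfin,bfio,bfju,bfno,bfnu,bino,bjnu,dejn] rk=10  ker:fino
∂1c = {e} + {f} + {i} + {j} + {o} + {u}

cycle:no boundary:no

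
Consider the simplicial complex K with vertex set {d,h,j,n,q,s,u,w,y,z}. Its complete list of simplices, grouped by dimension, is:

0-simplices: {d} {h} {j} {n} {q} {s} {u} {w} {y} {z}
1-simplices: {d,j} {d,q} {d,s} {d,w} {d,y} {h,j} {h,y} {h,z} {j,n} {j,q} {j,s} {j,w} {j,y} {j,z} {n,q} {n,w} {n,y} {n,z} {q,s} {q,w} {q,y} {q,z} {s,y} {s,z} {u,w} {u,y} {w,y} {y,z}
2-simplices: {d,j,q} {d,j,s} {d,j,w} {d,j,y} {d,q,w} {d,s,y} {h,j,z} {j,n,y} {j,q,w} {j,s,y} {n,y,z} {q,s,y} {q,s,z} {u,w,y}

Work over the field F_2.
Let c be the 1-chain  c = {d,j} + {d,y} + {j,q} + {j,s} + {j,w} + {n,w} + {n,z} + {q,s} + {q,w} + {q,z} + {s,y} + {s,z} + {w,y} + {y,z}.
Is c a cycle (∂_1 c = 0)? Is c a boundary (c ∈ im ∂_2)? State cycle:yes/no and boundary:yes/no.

n_0=10 n_1=28 n_2=14  [Z2]
∂1: piv[dj,dq,ds,dw,dy,hj,hz,jn,uw] rk=9  ker:hy,jq,js,jw,jy,jz,nq,nw,ny,nz,qs,qw,qy,qz,sy,sz,uy,wy,yz
∂2: piv[djq,djs,djw,djy,dqw,dsy,hjz,jny,nyz,qsy,qsz,uwy] rk=12  ker:jqw,jsy
∂1c = 0
c vs im∂2: residual ≠ 0 ⇒ not boundary

cycle:yes boundary:no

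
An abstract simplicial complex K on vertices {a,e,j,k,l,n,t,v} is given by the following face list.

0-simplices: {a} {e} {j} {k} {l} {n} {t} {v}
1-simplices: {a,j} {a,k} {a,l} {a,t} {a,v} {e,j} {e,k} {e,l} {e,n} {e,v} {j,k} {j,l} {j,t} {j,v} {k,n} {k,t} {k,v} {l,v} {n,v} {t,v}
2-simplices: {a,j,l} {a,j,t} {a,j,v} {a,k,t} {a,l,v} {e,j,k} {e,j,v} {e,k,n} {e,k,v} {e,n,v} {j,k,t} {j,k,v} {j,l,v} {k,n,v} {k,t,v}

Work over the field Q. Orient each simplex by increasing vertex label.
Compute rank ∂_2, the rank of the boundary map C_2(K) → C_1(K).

rank∂_2=12

n_0=8 n_1=20 n_2=15  [Q]
∂1: piv[aj,ak,al,at,av,ej,en] rk=7  ker:ek,el,ev,jk,jl,jt,jv,kn,kt,kv,lv,nv,tv
∂2: piv[ajl,ajt,ajv,akt,alv,ejk,ejv,ekn,ekv,env,jkt,ktv] rk=12  ker:jkv,jlv,knv
rk∂_2=12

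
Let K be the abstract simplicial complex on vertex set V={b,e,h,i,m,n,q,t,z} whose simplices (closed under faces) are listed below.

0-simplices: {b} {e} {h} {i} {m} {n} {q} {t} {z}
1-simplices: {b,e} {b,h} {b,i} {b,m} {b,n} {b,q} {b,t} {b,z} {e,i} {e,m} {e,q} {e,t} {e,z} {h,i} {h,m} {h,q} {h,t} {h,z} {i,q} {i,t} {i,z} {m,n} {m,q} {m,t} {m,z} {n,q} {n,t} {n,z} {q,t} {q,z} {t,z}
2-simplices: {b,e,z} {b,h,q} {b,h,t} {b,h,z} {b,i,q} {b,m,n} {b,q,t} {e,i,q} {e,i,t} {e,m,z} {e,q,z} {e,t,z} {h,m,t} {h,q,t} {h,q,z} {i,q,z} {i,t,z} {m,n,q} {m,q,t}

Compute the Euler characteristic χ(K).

n_0=9 n_1=31 n_2=19
χ=+9−31+19=-3

χ(K)=-3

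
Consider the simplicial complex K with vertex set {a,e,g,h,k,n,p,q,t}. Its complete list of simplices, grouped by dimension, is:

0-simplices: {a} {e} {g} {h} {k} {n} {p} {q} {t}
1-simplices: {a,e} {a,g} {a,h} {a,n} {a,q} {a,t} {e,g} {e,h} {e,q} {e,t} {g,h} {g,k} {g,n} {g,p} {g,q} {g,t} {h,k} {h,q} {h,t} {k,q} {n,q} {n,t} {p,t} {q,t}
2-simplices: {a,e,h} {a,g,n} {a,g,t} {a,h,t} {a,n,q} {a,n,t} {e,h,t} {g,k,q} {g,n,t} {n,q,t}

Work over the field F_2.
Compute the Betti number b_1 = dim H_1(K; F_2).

n_0=9 n_1=24 n_2=10  [Z2]
∂1: piv[ae,ag,ah,an,aq,at,gk,gp] rk=8  ker:eg,eh,eq,et,gh,gn,gq,gt,hk,hq,ht,kq,nq,nt,pt,qt
∂2: piv[aeh,agn,agt,aht,anq,ant,eht,gkq,nqt] rk=9  ker:gnt
b_1=(24−8)−9=7

b_1=7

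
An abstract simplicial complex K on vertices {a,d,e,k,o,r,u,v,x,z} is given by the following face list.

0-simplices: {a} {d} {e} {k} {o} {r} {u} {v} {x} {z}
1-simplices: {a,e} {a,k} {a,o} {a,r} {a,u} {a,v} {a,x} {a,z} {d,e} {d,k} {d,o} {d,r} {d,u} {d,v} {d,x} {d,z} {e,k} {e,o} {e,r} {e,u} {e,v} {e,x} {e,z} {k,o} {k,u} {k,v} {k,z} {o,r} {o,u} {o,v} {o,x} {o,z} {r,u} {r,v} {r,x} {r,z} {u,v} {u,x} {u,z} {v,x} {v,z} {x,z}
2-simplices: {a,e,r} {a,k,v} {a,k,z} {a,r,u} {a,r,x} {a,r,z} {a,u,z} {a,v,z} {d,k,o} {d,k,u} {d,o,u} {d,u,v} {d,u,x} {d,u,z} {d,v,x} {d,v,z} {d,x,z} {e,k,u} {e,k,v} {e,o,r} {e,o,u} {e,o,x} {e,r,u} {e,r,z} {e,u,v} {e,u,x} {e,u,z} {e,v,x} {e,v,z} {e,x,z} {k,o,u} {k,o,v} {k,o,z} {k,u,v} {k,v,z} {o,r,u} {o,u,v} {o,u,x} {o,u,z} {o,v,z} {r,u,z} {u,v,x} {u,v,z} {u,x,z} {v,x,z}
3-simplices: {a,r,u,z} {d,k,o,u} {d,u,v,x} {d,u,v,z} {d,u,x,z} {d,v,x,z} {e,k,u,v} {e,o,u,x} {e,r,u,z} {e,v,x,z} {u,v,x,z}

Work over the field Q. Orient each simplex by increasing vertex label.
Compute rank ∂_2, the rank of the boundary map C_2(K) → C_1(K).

n_0=10 n_1=42 n_2=45 n_3=11  [Q]
∂1: piv[ae,ak,ao,ar,au,av,ax,az,de] rk=9  ker:dk,do,dr,du,dv,dx,dz,ek,eo,er,eu,ev,ex,ez,ko,ku,kv,kz,or,ou,ov,ox,oz,ru,rv,rx,rz,uv,ux,uz,vx,vz,xz
∂2: piv[aer,akv,akz,aru,arx,arz,auz,avz,dko,dku,dou,duv,dux,duz,dvx,dvz,dxz,eku,ekv,eor,eou,eox,eru,erz,euv,eux,kov,koz] rk=28  ker:euz,evx,evz,exz,kou,kuv,kvz,oru,ouv,oux,ouz,ovz,ruz,uvx,uvz,uxz,vxz
∂3: piv[aruz,dkou,duvx,duvz,duxz,dvxz,ekuv,eoux,eruz,evxz] rk=10  ker:uvxz
rk∂_2=28

rank∂_2=28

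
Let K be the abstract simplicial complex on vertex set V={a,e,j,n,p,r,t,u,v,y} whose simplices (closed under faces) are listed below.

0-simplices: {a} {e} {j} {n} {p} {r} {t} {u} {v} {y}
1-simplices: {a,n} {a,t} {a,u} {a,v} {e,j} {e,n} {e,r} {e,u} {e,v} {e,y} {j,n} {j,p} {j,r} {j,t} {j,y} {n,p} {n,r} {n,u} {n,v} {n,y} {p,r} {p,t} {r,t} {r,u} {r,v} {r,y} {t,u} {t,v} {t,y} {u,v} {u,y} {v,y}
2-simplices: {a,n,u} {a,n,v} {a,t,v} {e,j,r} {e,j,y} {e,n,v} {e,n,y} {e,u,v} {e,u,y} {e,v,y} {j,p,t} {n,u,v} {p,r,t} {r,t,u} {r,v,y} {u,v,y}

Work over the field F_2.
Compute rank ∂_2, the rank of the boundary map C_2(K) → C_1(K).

rank∂_2=15

n_0=10 n_1=32 n_2=16  [Z2]
∂1: piv[an,at,au,av,ej,en,er,ey,jp] rk=9  ker:eu,ev,jn,jr,jt,jy,np,nr,nu,nv,ny,pr,pt,rt,ru,rv,ry,tu,tv,ty,uv,uy,vy
∂2: piv[anu,anv,atv,ejr,ejy,env,eny,euv,euy,evy,jpt,nuv,prt,rtu,rvy] rk=15  ker:uvy
rk∂_2=15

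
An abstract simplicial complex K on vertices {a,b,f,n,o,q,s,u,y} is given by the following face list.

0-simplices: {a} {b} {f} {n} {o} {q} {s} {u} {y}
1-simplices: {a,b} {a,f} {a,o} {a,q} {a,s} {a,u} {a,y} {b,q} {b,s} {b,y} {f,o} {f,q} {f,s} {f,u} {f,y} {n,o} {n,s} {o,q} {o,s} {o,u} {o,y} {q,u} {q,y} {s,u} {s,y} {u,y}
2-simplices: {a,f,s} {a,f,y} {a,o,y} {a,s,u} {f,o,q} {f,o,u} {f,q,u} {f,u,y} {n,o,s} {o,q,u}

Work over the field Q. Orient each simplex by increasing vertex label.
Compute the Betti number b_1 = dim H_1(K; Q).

b_1=9

n_0=9 n_1=26 n_2=10  [Q]
∂1: piv[ab,af,ao,aq,as,au,ay,no] rk=8  ker:bq,bs,by,fo,fq,fs,fu,fy,ns,oq,os,ou,oy,qu,qy,su,sy,uy
∂2: piv[afs,afy,aoy,asu,foq,fou,fqu,fuy,nos] rk=9  ker:oqu
b_1=(26−8)−9=9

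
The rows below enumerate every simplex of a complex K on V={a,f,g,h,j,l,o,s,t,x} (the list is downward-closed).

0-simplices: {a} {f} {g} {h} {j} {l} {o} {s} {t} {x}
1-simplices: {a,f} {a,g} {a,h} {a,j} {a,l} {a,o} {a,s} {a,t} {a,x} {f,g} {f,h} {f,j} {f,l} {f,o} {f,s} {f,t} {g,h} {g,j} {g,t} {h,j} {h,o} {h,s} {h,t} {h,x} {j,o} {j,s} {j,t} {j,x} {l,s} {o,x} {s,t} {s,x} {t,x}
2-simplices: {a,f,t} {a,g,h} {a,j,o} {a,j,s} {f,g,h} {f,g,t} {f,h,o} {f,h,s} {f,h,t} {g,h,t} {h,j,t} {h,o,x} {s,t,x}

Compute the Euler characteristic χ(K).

χ(K)=-10

n_0=10 n_1=33 n_2=13
χ=+10−33+13=-10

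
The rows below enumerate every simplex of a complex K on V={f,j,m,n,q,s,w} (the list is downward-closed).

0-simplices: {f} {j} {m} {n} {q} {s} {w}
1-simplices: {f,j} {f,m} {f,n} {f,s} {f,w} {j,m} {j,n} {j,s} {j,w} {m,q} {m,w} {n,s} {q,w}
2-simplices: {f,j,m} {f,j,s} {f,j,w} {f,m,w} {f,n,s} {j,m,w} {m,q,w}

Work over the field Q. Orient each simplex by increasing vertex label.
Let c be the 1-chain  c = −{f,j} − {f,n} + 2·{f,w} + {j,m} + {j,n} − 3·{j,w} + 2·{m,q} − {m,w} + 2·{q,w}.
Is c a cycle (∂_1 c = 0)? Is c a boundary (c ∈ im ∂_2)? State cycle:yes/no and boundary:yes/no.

n_0=7 n_1=13 n_2=7  [Q]
∂1: piv[fj,fm,fn,fs,fw,mq] rk=6  ker:jm,jn,js,jw,mw,ns,qw
∂2: piv[fjm,fjs,fjw,fmw,fns,mqw] rk=6  ker:jmw
∂1c = 0
c vs im∂2: residual ≠ 0 ⇒ not boundary

cycle:yes boundary:no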